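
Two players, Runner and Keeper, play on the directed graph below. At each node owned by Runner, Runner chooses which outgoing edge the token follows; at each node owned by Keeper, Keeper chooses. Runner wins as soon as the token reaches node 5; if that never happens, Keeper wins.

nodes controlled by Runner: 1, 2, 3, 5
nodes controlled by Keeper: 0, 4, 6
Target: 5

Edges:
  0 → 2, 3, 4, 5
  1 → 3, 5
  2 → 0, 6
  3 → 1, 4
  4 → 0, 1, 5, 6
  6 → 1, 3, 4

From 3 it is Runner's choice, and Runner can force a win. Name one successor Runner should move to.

1

A0 = {5}
A1: add {1} — 1 (Runner) has 1→5.
A2: add {3} — 3 (Runner) has 3→1.
A3 = A2; e.g. 0 (Keeper) can still go to 2. Fixed point.
From 3, successor 1 is in the attractor (rank 1); the other successor 4 is not.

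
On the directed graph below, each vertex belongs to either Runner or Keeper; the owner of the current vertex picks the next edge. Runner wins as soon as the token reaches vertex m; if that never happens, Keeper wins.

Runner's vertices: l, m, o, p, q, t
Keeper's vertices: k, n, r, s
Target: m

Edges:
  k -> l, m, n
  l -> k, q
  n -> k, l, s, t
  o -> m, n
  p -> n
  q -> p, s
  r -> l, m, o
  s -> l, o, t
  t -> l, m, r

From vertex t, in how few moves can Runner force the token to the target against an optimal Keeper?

A0 = {m}
A1: add {o, t} — o (Runner) has o→m; t (Runner) has t→m.
A2 = A1; e.g. k (Keeper) can still go to l. Fixed point.
t enters the attractor at level 1, so Runner can force the target in 1 move from there.

1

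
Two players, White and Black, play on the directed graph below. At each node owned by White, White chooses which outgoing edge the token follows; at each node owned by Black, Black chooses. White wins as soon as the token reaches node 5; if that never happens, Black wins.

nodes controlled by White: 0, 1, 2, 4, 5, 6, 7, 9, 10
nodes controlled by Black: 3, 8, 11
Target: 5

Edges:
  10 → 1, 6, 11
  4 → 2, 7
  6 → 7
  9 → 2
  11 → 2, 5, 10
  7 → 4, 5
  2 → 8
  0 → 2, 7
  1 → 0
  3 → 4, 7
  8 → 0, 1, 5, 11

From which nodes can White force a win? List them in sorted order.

0, 1, 3, 4, 5, 6, 7, 10

A0 = {5}
A1: add {7} — 7 (White) has 7→5.
A2: add {0, 4, 6} — 0 (White) has 0→7; 4 (White) has 4→7; 6 (White) has 6→7.
A3: add {1, 3, 10} — 1 (White) has 1→0; 3 (Black): all of {4, 7} already in; 10 (White) has 10→6.
A4 = A3; e.g. 2 (White) has no edge into A3. Fixed point.
White's winning region = {0, 1, 3, 4, 5, 6, 7, 10}.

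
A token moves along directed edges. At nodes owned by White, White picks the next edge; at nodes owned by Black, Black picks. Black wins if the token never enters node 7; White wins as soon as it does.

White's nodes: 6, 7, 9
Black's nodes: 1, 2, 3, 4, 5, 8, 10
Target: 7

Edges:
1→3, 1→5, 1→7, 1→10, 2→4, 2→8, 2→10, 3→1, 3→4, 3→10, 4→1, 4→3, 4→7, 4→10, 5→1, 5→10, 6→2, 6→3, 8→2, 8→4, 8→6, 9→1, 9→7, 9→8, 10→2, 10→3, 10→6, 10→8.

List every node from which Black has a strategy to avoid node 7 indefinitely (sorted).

1, 2, 3, 4, 5, 6, 8, 10

A0 = {7}
A1: add {9} — 9 (White) has 9→7.
A2 = A1; e.g. 1 (Black) can still go to 3. Fixed point.
White's attractor = {7, 9}; Black avoids the target exactly from the complement.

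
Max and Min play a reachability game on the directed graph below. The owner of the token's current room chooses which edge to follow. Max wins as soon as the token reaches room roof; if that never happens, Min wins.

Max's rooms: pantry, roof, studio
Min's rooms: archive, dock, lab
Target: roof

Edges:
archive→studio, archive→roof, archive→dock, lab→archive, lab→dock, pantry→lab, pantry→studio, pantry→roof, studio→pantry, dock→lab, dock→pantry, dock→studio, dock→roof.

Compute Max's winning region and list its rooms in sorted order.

A0 = {roof}
A1: add {pantry} — pantry (Max) has pantry→roof.
A2: add {studio} — studio (Max) has studio→pantry.
A3 = A2; e.g. archive (Min) can still go to dock. Fixed point.
Max's winning region = {pantry, roof, studio}.

pantry, roof, studio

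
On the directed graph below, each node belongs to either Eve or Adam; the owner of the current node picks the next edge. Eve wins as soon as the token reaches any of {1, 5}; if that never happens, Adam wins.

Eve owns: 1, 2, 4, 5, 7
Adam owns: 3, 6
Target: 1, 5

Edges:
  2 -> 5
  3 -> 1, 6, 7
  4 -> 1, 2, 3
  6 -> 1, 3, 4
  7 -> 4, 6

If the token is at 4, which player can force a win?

A0 = {1, 5}
A1: add {2, 4} — 2 (Eve) has 2→5; 4 (Eve) has 4→1.
4 ∈ A1, so Eve can force the target.

Eve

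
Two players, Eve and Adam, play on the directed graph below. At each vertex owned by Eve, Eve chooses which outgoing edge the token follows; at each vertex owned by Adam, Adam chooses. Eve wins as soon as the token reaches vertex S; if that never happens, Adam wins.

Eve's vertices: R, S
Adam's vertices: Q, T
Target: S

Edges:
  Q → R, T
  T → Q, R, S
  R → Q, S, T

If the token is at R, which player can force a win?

A0 = {S}
A1: add {R} — R (Eve) has R→S.
A2 = A1; e.g. Q (Adam) can still go to T. Fixed point.
R ∈ A1, so Eve can force the target.

Eve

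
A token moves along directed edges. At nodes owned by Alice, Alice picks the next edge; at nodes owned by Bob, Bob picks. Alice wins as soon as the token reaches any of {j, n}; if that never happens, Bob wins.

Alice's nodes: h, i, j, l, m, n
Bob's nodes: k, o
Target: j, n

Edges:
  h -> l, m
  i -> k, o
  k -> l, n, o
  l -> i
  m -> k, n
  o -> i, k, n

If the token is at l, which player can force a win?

A0 = {j, n}
A1: add {m} — m (Alice) has m→n.
A2: add {h} — h (Alice) has h→m.
A3 = A2; e.g. i (Alice) has no edge into A2. Fixed point.
l never enters the attractor, so Bob can avoid the target forever.

Bob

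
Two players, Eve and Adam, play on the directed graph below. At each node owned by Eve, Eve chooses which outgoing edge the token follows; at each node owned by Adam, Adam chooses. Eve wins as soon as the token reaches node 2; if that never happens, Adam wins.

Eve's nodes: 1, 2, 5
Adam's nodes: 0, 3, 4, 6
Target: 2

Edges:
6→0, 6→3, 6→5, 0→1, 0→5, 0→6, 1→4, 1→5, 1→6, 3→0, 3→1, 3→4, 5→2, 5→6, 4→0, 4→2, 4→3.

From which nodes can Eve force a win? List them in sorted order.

A0 = {2}
A1: add {5} — 5 (Eve) has 5→2.
A2: add {1} — 1 (Eve) has 1→5.
A3 = A2; e.g. 0 (Adam) can still go to 6. Fixed point.
Eve's winning region = {1, 2, 5}.

1, 2, 5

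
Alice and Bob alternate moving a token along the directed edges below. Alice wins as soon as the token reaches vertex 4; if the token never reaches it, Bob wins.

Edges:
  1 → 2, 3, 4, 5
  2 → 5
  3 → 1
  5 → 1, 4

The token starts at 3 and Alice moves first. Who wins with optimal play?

Track states (vertex, player-to-move).
A0 = {(4,Alice), (4,Bob)}
A1: add {(1,Alice), (5,Alice)}.
A2: add {(2,Bob), (3,Bob), (5,Bob)}.
A3: add {(2,Alice)}.
A4 = A3; e.g. (1,Bob) stays out. (3,Alice) never enters ⇒ Bob avoids the target.

Bob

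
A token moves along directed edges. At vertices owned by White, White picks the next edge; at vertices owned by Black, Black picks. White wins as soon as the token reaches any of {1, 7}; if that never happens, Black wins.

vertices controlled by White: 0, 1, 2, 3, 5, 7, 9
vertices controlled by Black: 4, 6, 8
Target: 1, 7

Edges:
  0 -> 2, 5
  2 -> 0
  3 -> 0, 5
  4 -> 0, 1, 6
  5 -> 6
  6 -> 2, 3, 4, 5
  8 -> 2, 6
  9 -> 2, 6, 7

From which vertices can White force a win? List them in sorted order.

1, 7, 9

A0 = {1, 7}
A1: add {9} — 9 (White) has 9→7.
A2 = A1; e.g. 0 (White) has no edge into A1. Fixed point.
White's winning region = {1, 7, 9}.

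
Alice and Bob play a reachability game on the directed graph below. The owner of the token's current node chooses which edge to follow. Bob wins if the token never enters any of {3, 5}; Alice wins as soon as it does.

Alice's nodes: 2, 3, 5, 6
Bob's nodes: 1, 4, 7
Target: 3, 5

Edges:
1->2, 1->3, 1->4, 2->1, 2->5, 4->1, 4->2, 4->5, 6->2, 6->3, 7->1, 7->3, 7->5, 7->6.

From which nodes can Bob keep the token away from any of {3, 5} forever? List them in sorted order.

1, 4, 7

A0 = {3, 5}
A1: add {2, 6} — 2 (Alice) has 2→5; 6 (Alice) has 6→3.
A2 = A1; e.g. 1 (Bob) can still go to 4. Fixed point.
Alice's attractor = {2, 3, 5, 6}; Bob avoids the target exactly from the complement.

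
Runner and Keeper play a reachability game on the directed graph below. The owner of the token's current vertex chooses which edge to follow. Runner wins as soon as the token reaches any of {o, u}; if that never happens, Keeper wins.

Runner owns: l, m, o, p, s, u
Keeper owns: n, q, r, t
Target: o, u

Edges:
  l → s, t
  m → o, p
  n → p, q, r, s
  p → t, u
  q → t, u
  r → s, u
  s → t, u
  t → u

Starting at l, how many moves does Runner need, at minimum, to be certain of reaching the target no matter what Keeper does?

2

A0 = {o, u}
A1: add {m, p, s, t} — m (Runner) has m→o; p (Runner) has p→u; s (Runner) has s→u; t (Keeper): all of {u} already in.
A2: add {l, q, r} — l (Runner) has l→s; q (Keeper): all of {t, u} already in; r (Keeper): all of {s, u} already in.
l enters the attractor at level 2, so Runner can force the target in 2 moves from there.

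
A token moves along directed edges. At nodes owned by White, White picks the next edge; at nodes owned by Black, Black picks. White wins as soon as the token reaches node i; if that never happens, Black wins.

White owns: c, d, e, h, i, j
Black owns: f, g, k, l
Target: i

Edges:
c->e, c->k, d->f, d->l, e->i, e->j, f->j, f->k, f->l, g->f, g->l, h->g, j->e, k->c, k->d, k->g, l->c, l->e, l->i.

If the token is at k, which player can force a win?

Black

A0 = {i}
A1: add {e} — e (White) has e→i.
A2: add {c, j} — c (White) has c→e; j (White) has j→e.
A3: add {l} — l (Black): all of {c, e, i} already in.
A4: add {d} — d (White) has d→l.
A5 = A4; e.g. f (Black) can still go to k. Fixed point.
k never enters the attractor, so Black can avoid the target forever.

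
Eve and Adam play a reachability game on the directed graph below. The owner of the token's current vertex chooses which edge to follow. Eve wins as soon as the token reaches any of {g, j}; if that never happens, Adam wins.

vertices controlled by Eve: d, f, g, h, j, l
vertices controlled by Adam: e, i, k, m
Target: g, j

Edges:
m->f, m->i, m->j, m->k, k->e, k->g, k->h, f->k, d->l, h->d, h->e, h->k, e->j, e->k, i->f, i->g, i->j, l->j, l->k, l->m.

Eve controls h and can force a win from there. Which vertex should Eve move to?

A0 = {g, j}
A1: add {l} — l (Eve) has l→j.
A2: add {d} — d (Eve) has d→l.
A3: add {h} — h (Eve) has h→d.
A4 = A3; e.g. e (Adam) can still go to k. Fixed point.
From h, successor d is in the attractor (rank 2); the other successors e, k are not.

d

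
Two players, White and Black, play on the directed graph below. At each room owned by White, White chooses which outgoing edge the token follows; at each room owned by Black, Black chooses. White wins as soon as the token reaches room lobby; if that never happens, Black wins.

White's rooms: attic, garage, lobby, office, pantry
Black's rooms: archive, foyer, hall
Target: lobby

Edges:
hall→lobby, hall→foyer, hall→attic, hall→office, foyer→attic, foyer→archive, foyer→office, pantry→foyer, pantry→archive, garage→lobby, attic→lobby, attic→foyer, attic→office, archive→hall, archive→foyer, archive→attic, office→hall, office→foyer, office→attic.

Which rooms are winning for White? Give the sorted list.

A0 = {lobby}
A1: add {attic, garage} — garage (White) has garage→lobby; attic (White) has attic→lobby.
A2: add {office} — office (White) has office→attic.
A3 = A2; e.g. hall (Black) can still go to foyer. Fixed point.
White's winning region = {attic, garage, lobby, office}.

attic, garage, lobby, office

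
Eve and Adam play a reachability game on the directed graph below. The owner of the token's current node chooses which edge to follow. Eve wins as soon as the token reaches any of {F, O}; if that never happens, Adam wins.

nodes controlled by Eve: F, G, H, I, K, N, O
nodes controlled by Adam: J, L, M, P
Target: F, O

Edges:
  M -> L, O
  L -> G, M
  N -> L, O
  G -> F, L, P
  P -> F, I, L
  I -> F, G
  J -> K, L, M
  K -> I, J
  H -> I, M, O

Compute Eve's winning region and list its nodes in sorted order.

A0 = {F, O}
A1: add {G, H, I, N} — G (Eve) has G→F; H (Eve) has H→O; I (Eve) has I→F; N (Eve) has N→O.
A2: add {K} — K (Eve) has K→I.
A3 = A2; e.g. J (Adam) can still go to L. Fixed point.
Eve's winning region = {F, G, H, I, K, N, O}.

F, G, H, I, K, N, O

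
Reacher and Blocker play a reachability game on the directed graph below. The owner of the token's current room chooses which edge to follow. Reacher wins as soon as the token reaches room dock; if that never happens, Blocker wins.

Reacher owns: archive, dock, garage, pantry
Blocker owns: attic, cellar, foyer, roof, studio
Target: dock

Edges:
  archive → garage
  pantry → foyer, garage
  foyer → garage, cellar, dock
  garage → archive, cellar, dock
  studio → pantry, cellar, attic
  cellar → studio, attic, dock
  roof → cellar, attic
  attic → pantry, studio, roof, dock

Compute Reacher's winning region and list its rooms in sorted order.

archive, dock, garage, pantry

A0 = {dock}
A1: add {garage} — garage (Reacher) has garage→dock.
A2: add {archive, pantry} — archive (Reacher) has archive→garage; pantry (Reacher) has pantry→garage.
A3 = A2; e.g. foyer (Blocker) can still go to cellar. Fixed point.
Reacher's winning region = {archive, dock, garage, pantry}.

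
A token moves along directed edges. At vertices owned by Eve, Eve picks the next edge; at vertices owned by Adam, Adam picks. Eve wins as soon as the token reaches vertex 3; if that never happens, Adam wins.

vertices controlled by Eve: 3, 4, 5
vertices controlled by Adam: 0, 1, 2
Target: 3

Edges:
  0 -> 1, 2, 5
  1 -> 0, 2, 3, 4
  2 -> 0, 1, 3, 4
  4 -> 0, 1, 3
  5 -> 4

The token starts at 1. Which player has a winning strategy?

A0 = {3}
A1: add {4} — 4 (Eve) has 4→3.
A2: add {5} — 5 (Eve) has 5→4.
A3 = A2; e.g. 0 (Adam) can still go to 1. Fixed point.
1 never enters the attractor, so Adam can avoid the target forever.

Adam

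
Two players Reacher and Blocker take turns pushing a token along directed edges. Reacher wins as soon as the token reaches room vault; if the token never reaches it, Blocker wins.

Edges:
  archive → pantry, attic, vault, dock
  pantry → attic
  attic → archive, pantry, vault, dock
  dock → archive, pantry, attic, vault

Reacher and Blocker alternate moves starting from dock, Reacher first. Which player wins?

Reacher

Track states (vertex, player-to-move).
A0 = {(vault,Reacher), (vault,Blocker)}
A1: add {(archive,Reacher), (attic,Reacher), (dock,Reacher)}.
(dock,Reacher) ∈ A1 ⇒ Reacher forces the target.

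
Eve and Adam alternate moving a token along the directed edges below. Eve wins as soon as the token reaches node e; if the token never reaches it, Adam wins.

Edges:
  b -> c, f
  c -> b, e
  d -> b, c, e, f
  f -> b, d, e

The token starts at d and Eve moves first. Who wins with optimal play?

Track states (vertex, player-to-move).
A0 = {(e,Eve), (e,Adam)}
A1: add {(c,Eve), (d,Eve), (f,Eve)}.
(d,Eve) ∈ A1 ⇒ Eve forces the target.

Eve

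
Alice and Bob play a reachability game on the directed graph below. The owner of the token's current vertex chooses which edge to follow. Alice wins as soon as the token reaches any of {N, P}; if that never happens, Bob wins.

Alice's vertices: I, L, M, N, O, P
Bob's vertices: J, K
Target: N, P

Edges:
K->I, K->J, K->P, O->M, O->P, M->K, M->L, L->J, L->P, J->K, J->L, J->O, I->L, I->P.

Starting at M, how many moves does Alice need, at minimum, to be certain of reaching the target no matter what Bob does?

A0 = {N, P}
A1: add {I, L, O} — I (Alice) has I→P; L (Alice) has L→P; O (Alice) has O→P.
A2: add {M} — M (Alice) has M→L.
A3 = A2; e.g. J (Bob) can still go to K. Fixed point.
M enters the attractor at level 2, so Alice can force the target in 2 moves from there.

2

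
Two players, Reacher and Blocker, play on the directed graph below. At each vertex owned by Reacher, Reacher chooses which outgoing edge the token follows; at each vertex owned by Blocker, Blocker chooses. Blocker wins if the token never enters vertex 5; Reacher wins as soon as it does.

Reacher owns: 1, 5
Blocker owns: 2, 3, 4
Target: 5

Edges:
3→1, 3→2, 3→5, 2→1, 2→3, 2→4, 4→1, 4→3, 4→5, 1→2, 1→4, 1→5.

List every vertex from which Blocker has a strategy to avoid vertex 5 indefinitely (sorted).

2, 3, 4

A0 = {5}
A1: add {1} — 1 (Reacher) has 1→5.
A2 = A1; e.g. 2 (Blocker) can still go to 3. Fixed point.
Reacher's attractor = {1, 5}; Blocker avoids the target exactly from the complement.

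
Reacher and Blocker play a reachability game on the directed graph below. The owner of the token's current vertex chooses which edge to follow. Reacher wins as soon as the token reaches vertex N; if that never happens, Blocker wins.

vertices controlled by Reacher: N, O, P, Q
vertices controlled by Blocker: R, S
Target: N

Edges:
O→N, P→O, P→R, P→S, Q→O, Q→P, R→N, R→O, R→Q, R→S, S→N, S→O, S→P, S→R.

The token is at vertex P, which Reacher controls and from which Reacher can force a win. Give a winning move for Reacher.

A0 = {N}
A1: add {O} — O (Reacher) has O→N.
A2: add {P, Q} — P (Reacher) has P→O; Q (Reacher) has Q→O.
A3 = A2; e.g. R (Blocker) can still go to S. Fixed point.
From P, successor O is in the attractor (rank 1); the other successors R, S are not.

O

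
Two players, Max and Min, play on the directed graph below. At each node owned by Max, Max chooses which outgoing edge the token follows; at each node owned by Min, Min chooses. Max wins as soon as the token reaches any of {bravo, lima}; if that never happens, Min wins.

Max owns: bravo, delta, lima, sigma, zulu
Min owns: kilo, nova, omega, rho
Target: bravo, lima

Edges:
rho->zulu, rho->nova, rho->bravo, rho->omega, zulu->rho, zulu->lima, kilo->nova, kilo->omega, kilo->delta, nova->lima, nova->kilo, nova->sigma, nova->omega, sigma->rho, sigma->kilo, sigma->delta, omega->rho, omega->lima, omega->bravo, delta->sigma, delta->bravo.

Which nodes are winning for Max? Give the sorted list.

bravo, delta, lima, sigma, zulu

A0 = {bravo, lima}
A1: add {delta, zulu} — zulu (Max) has zulu→lima; delta (Max) has delta→bravo.
A2: add {sigma} — sigma (Max) has sigma→delta.
A3 = A2; e.g. rho (Min) can still go to nova. Fixed point.
Max's winning region = {bravo, delta, lima, sigma, zulu}.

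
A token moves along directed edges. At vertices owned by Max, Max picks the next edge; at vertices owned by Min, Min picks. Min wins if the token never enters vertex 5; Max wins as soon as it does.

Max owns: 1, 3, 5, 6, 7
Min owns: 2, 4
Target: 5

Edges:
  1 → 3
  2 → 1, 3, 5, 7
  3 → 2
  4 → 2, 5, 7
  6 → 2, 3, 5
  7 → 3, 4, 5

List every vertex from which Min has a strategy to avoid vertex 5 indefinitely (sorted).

1, 2, 3, 4

A0 = {5}
A1: add {6, 7} — 6 (Max) has 6→5; 7 (Max) has 7→5.
A2 = A1; e.g. 1 (Max) has no edge into A1. Fixed point.
Max's attractor = {5, 6, 7}; Min avoids the target exactly from the complement.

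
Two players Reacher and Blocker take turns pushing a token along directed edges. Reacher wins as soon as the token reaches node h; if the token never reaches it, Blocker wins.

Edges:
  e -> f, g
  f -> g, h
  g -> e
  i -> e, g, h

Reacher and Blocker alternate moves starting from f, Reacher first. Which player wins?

Reacher

Track states (vertex, player-to-move).
A0 = {(h,Reacher), (h,Blocker)}
A1: add {(f,Reacher), (i,Reacher)}.
(f,Reacher) ∈ A1 ⇒ Reacher forces the target.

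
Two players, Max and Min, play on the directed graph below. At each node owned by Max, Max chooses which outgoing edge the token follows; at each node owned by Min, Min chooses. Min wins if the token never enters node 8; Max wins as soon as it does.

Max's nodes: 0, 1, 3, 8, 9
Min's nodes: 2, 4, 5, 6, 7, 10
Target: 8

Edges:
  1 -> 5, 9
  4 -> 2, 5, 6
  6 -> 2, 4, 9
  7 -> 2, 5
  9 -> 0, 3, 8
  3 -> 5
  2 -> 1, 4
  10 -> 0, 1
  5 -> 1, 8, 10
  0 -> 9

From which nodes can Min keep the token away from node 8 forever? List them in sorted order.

2, 4, 6, 7

A0 = {8}
A1: add {9} — 9 (Max) has 9→8.
A2: add {0, 1} — 0 (Max) has 0→9; 1 (Max) has 1→9.
A3: add {10} — 10 (Min): all of {0, 1} already in.
A4: add {5} — 5 (Min): all of {1, 8, 10} already in.
A5: add {3} — 3 (Max) has 3→5.
A6 = A5; e.g. 2 (Min) can still go to 4. Fixed point.
Max's attractor = {0, 1, 3, 5, 8, 9, 10}; Min avoids the target exactly from the complement.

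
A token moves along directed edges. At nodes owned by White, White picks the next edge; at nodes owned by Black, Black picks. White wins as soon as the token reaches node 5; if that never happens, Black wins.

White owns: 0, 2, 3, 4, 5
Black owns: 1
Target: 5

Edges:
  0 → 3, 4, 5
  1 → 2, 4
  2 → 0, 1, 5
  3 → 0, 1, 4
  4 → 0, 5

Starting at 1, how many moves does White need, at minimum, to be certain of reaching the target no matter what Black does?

A0 = {5}
A1: add {0, 2, 4} — 0 (White) has 0→5; 2 (White) has 2→5; 4 (White) has 4→5.
A2: add {1, 3} — 1 (Black): all of {2, 4} already in; 3 (White) has 3→0.
A2 = all vertices. Fixed point.
1 enters the attractor at level 2, so White can force the target in 2 moves from there.

2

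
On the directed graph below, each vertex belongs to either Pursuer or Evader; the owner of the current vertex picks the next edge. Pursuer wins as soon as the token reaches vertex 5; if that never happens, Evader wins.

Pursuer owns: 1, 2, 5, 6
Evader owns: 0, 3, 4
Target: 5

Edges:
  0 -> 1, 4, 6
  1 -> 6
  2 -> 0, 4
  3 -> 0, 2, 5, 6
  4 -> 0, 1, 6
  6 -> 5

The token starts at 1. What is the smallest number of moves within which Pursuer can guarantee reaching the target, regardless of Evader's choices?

A0 = {5}
A1: add {6} — 6 (Pursuer) has 6→5.
A2: add {1} — 1 (Pursuer) has 1→6.
A3 = A2; e.g. 0 (Evader) can still go to 4. Fixed point.
1 enters the attractor at level 2, so Pursuer can force the target in 2 moves from there.

2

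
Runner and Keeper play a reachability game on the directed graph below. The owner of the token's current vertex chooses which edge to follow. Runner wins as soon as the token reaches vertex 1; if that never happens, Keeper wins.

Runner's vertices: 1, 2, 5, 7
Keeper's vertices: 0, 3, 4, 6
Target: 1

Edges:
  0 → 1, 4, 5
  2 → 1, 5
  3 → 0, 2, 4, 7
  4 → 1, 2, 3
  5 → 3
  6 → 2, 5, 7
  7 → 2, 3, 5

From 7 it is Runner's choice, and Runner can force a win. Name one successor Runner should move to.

2

A0 = {1}
A1: add {2} — 2 (Runner) has 2→1.
A2: add {7} — 7 (Runner) has 7→2.
A3 = A2; e.g. 0 (Keeper) can still go to 4. Fixed point.
From 7, successor 2 is in the attractor (rank 1); the other successors 3, 5 are not.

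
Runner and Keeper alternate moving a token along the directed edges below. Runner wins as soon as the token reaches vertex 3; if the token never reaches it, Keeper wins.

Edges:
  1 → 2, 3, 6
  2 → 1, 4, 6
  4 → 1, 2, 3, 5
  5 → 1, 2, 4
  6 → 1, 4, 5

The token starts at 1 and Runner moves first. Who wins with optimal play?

Track states (vertex, player-to-move).
A0 = {(3,Runner), (3,Keeper)}
A1: add {(1,Runner), (4,Runner)}.
(1,Runner) ∈ A1 ⇒ Runner forces the target.

Runner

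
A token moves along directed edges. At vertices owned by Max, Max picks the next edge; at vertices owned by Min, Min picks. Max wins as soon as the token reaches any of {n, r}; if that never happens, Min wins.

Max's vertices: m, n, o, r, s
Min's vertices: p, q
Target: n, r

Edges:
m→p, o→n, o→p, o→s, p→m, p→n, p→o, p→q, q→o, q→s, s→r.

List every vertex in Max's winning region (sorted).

A0 = {n, r}
A1: add {o, s} — o (Max) has o→n; s (Max) has s→r.
A2: add {q} — q (Min): all of {o, s} already in.
A3 = A2; e.g. m (Max) has no edge into A2. Fixed point.
Max's winning region = {n, o, q, r, s}.

n, o, q, r, s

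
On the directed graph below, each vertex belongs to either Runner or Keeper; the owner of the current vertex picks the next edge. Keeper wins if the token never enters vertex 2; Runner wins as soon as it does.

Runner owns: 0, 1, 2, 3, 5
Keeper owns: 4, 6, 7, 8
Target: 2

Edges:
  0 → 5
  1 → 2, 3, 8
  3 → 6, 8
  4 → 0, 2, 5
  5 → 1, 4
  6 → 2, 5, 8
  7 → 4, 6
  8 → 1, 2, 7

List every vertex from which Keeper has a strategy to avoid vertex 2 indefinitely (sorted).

3, 6, 7, 8

A0 = {2}
A1: add {1} — 1 (Runner) has 1→2.
A2: add {5} — 5 (Runner) has 5→1.
A3: add {0} — 0 (Runner) has 0→5.
A4: add {4} — 4 (Keeper): all of {0, 2, 5} already in.
A5 = A4; e.g. 3 (Runner) has no edge into A4. Fixed point.
Runner's attractor = {0, 1, 2, 4, 5}; Keeper avoids the target exactly from the complement.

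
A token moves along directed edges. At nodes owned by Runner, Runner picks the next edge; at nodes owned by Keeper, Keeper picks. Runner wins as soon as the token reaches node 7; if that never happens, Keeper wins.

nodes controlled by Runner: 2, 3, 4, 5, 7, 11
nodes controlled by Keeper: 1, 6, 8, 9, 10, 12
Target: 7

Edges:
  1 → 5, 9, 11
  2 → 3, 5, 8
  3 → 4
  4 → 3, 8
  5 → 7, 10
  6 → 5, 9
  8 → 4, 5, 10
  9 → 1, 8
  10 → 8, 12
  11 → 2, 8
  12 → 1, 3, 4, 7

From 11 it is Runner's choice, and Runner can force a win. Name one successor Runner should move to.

2

A0 = {7}
A1: add {5} — 5 (Runner) has 5→7.
A2: add {2} — 2 (Runner) has 2→5.
A3: add {11} — 11 (Runner) has 11→2.
A4 = A3; e.g. 1 (Keeper) can still go to 9. Fixed point.
From 11, successor 2 is in the attractor (rank 2); the other successor 8 is not.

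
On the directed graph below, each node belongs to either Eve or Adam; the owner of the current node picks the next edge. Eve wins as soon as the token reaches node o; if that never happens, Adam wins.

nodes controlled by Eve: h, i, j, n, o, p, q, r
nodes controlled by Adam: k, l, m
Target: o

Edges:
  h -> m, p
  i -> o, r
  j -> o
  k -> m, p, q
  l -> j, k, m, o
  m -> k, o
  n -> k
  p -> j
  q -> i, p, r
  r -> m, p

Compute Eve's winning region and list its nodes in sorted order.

A0 = {o}
A1: add {i, j} — i (Eve) has i→o; j (Eve) has j→o.
A2: add {p, q} — p (Eve) has p→j; q (Eve) has q→i.
A3: add {h, r} — h (Eve) has h→p; r (Eve) has r→p.
A4 = A3; e.g. k (Adam) can still go to m. Fixed point.
Eve's winning region = {h, i, j, o, p, q, r}.

h, i, j, o, p, q, r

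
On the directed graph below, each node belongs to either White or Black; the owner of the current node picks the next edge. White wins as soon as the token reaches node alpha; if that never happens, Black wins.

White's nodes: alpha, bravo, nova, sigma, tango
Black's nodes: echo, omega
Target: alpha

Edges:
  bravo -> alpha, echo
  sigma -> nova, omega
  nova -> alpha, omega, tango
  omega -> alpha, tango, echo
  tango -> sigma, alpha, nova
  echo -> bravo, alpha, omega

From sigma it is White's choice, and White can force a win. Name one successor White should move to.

A0 = {alpha}
A1: add {bravo, nova, tango} — bravo (White) has bravo→alpha; nova (White) has nova→alpha; tango (White) has tango→alpha.
A2: add {sigma} — sigma (White) has sigma→nova.
A3 = A2; e.g. omega (Black) can still go to echo. Fixed point.
From sigma, successor nova is in the attractor (rank 1); the other successor omega is not.

nova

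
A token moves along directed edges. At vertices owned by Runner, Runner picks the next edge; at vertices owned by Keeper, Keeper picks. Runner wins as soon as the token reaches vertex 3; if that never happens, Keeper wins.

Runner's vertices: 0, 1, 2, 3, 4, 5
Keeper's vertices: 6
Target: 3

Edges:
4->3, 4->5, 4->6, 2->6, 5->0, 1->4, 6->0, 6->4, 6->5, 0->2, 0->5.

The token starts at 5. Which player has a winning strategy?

Keeper

A0 = {3}
A1: add {4} — 4 (Runner) has 4→3.
A2: add {1} — 1 (Runner) has 1→4.
A3 = A2; e.g. 0 (Runner) has no edge into A2. Fixed point.
5 never enters the attractor, so Keeper can avoid the target forever.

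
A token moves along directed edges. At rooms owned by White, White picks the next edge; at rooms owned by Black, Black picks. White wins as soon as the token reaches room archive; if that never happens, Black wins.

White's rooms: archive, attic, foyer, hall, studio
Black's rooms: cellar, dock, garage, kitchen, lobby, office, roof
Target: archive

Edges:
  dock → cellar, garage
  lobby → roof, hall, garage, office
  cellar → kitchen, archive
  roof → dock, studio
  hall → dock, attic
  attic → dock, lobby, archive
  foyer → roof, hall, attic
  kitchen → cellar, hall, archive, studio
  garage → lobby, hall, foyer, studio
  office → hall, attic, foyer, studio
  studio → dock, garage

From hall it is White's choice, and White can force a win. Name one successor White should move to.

A0 = {archive}
A1: add {attic} — attic (White) has attic→archive.
A2: add {foyer, hall} — hall (White) has hall→attic; foyer (White) has foyer→attic.
A3 = A2; e.g. dock (Black) can still go to cellar. Fixed point.
From hall, successor attic is in the attractor (rank 1); the other successor dock is not.

attic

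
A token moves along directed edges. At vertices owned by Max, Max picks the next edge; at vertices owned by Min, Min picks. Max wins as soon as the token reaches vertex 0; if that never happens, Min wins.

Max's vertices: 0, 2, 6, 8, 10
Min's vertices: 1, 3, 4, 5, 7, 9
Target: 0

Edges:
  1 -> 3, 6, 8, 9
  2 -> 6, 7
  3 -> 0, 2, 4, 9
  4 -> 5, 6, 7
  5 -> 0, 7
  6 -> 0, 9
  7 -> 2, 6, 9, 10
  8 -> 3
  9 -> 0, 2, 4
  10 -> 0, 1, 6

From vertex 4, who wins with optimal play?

Min

A0 = {0}
A1: add {6, 10} — 6 (Max) has 6→0; 10 (Max) has 10→0.
A2: add {2} — 2 (Max) has 2→6.
A3 = A2; e.g. 1 (Min) can still go to 3. Fixed point.
4 never enters the attractor, so Min can avoid the target forever.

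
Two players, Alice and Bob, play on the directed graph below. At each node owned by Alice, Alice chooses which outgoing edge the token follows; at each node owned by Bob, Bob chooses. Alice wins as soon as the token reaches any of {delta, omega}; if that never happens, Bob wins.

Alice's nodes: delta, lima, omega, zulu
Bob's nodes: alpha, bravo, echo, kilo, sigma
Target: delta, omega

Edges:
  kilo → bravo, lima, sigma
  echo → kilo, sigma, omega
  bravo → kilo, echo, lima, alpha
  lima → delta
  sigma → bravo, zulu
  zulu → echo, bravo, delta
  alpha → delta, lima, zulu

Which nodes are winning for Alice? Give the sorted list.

A0 = {delta, omega}
A1: add {lima, zulu} — lima (Alice) has lima→delta; zulu (Alice) has zulu→delta.
A2: add {alpha} — alpha (Bob): all of {delta, lima, zulu} already in.
A3 = A2; e.g. kilo (Bob) can still go to bravo. Fixed point.
Alice's winning region = {alpha, delta, lima, omega, zulu}.

alpha, delta, lima, omega, zulu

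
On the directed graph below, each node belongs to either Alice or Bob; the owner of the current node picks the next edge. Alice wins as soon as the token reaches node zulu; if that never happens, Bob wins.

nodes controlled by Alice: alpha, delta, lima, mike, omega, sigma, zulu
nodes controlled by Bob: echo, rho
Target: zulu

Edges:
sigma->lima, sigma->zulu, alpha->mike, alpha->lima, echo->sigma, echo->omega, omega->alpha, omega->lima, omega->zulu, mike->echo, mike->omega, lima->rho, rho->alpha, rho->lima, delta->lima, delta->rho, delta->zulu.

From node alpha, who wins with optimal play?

Alice

A0 = {zulu}
A1: add {delta, omega, sigma} — sigma (Alice) has sigma→zulu; omega (Alice) has omega→zulu; delta (Alice) has delta→zulu.
A2: add {echo, mike} — echo (Bob): all of {sigma, omega} already in; mike (Alice) has mike→omega.
A3: add {alpha} — alpha (Alice) has alpha→mike.
A4 = A3; e.g. lima (Alice) has no edge into A3. Fixed point.
alpha ∈ A3, so Alice can force the target.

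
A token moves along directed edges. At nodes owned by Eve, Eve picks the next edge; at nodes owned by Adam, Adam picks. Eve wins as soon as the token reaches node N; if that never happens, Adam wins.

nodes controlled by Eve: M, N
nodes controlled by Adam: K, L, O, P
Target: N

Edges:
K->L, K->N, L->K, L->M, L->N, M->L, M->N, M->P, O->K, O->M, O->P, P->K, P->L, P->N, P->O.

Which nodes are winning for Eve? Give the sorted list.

M, N

A0 = {N}
A1: add {M} — M (Eve) has M→N.
A2 = A1; e.g. K (Adam) can still go to L. Fixed point.
Eve's winning region = {M, N}.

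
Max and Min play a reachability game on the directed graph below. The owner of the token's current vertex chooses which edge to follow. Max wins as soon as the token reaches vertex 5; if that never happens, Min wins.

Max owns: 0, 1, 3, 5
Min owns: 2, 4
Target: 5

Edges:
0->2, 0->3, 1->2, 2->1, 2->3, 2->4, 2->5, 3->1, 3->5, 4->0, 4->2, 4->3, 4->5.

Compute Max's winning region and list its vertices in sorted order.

0, 3, 5

A0 = {5}
A1: add {3} — 3 (Max) has 3→5.
A2: add {0} — 0 (Max) has 0→3.
A3 = A2; e.g. 1 (Max) has no edge into A2. Fixed point.
Max's winning region = {0, 3, 5}.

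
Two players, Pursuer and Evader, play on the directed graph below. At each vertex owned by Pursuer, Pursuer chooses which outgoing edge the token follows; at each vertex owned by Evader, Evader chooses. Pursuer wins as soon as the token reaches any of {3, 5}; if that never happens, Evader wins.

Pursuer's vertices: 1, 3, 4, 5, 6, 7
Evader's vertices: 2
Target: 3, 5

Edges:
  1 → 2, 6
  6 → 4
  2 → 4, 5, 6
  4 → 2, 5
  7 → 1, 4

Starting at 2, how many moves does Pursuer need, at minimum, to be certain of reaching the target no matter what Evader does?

A0 = {3, 5}
A1: add {4} — 4 (Pursuer) has 4→5.
A2: add {6, 7} — 6 (Pursuer) has 6→4; 7 (Pursuer) has 7→4.
A3: add {1, 2} — 1 (Pursuer) has 1→6; 2 (Evader): all of {4, 5, 6} already in.
A3 = all vertices. Fixed point.
2 enters the attractor at level 3, so Pursuer can force the target in 3 moves from there.

3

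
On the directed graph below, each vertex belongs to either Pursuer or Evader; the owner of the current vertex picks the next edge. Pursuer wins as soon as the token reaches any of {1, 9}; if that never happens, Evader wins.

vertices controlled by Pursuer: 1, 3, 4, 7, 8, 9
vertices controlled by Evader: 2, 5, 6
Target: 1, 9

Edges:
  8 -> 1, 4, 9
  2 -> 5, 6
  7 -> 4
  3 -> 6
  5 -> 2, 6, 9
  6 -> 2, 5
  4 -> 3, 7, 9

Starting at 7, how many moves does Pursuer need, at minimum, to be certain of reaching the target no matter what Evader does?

A0 = {1, 9}
A1: add {4, 8} — 4 (Pursuer) has 4→9; 8 (Pursuer) has 8→1.
A2: add {7} — 7 (Pursuer) has 7→4.
A3 = A2; e.g. 2 (Evader) can still go to 5. Fixed point.
7 enters the attractor at level 2, so Pursuer can force the target in 2 moves from there.

2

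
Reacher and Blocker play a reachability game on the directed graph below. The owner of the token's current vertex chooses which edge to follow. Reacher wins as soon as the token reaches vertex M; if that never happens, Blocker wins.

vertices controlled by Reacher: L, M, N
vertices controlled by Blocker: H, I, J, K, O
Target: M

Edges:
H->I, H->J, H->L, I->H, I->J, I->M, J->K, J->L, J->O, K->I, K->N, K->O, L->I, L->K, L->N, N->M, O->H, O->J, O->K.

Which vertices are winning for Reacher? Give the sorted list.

A0 = {M}
A1: add {N} — N (Reacher) has N→M.
A2: add {L} — L (Reacher) has L→N.
A3 = A2; e.g. H (Blocker) can still go to I. Fixed point.
Reacher's winning region = {L, M, N}.

L, M, N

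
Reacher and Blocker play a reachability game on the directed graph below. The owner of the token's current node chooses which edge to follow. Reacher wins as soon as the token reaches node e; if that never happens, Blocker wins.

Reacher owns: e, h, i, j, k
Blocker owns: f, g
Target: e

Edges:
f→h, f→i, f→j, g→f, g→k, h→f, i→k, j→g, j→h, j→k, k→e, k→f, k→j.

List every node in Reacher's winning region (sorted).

e, i, j, k

A0 = {e}
A1: add {k} — k (Reacher) has k→e.
A2: add {i, j} — i (Reacher) has i→k; j (Reacher) has j→k.
A3 = A2; e.g. f (Blocker) can still go to h. Fixed point.
Reacher's winning region = {e, i, j, k}.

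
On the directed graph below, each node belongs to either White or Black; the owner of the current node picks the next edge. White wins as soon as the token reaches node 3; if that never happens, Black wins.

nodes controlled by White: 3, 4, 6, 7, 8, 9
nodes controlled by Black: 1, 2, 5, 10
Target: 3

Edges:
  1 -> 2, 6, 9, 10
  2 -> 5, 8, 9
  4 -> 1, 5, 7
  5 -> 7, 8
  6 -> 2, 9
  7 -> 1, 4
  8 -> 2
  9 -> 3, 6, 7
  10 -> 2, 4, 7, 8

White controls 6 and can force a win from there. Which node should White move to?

A0 = {3}
A1: add {9} — 9 (White) has 9→3.
A2: add {6} — 6 (White) has 6→9.
A3 = A2; e.g. 1 (Black) can still go to 2. Fixed point.
From 6, successor 9 is in the attractor (rank 1); the other successor 2 is not.

9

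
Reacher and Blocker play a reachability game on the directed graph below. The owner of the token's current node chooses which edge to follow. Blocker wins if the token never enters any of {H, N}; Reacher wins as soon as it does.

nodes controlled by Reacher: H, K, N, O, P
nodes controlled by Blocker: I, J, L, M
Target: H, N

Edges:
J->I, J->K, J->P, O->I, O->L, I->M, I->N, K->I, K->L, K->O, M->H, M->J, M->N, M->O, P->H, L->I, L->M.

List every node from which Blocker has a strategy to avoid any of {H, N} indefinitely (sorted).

I, J, K, L, M, O

A0 = {H, N}
A1: add {P} — P (Reacher) has P→H.
A2 = A1; e.g. I (Blocker) can still go to M. Fixed point.
Reacher's attractor = {H, N, P}; Blocker avoids the target exactly from the complement.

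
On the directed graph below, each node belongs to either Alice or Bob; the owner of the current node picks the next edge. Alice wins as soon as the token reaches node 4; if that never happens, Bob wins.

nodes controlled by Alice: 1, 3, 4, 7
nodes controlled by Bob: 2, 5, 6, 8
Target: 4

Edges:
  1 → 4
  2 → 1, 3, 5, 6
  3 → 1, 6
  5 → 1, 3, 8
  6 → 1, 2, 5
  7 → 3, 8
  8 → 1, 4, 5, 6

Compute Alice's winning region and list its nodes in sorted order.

1, 3, 4, 7

A0 = {4}
A1: add {1} — 1 (Alice) has 1→4.
A2: add {3} — 3 (Alice) has 3→1.
A3: add {7} — 7 (Alice) has 7→3.
A4 = A3; e.g. 2 (Bob) can still go to 5. Fixed point.
Alice's winning region = {1, 3, 4, 7}.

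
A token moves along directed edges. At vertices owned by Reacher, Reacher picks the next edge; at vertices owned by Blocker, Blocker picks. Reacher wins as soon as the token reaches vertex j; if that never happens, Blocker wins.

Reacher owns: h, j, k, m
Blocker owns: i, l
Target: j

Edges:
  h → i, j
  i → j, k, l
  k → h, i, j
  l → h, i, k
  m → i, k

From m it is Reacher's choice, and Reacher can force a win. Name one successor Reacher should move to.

k

A0 = {j}
A1: add {h, k} — h (Reacher) has h→j; k (Reacher) has k→j.
A2: add {m} — m (Reacher) has m→k.
A3 = A2; e.g. i (Blocker) can still go to l. Fixed point.
From m, successor k is in the attractor (rank 1); the other successor i is not.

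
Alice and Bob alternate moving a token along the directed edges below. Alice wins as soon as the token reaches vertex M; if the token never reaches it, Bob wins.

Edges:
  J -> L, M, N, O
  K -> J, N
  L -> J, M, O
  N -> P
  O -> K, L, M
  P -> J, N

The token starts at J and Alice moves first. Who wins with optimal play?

Track states (vertex, player-to-move).
A0 = {(M,Alice), (M,Bob)}
A1: add {(J,Alice), (L,Alice), (O,Alice)}.
(J,Alice) ∈ A1 ⇒ Alice forces the target.

Alice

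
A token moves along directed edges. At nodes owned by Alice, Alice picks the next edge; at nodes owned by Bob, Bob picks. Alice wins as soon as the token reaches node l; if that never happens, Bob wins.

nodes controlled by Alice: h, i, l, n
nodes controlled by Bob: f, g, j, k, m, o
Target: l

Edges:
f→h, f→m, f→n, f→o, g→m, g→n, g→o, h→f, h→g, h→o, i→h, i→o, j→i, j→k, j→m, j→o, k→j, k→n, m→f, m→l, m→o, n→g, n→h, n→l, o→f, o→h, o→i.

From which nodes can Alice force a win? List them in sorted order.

l, n

A0 = {l}
A1: add {n} — n (Alice) has n→l.
A2 = A1; e.g. f (Bob) can still go to h. Fixed point.
Alice's winning region = {l, n}.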